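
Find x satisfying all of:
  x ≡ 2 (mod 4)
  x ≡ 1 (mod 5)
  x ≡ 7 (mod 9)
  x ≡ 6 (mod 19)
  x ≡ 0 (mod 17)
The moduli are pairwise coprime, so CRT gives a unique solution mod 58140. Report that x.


Product of moduli M = 4 · 5 · 9 · 19 · 17 = 58140.
Merge one congruence at a time:
  Start: x ≡ 2 (mod 4).
  Combine with x ≡ 1 (mod 5); new modulus lcm = 20.
    Write x = 2 + 4·t and substitute into x ≡ 1 (mod 5): 4·t ≡ 1 − 2 = -1 (mod 5).
    Reduce coefficients mod 5: 4·t ≡ 4 (mod 5).
    The inverse of 4 mod 5 is 4 (since 4·4 = 16 = 3·5 + 1), so t ≡ 4·4 = 16 ≡ 1 (mod 5).
    Then x = 2 + 4·1 = 6, valid modulo lcm(4, 5) = 20: x ≡ 6 (mod 20).
  Combine with x ≡ 7 (mod 9); new modulus lcm = 180.
    Write x = 6 + 20·t and substitute into x ≡ 7 (mod 9): 20·t ≡ 7 − 6 = 1 (mod 9).
    Reduce coefficients mod 9: 2·t ≡ 1 (mod 9).
    The inverse of 2 mod 9 is 5 (since 2·5 = 10 = 1·9 + 1), so t ≡ 5·1 = 5 ≡ 5 (mod 9).
    Then x = 6 + 20·5 = 106, valid modulo lcm(20, 9) = 180: x ≡ 106 (mod 180).
  Combine with x ≡ 6 (mod 19); new modulus lcm = 3420.
    Write x = 106 + 180·t and substitute into x ≡ 6 (mod 19): 180·t ≡ 6 − 106 = -100 (mod 19).
    Reduce coefficients mod 19: 9·t ≡ 14 (mod 19).
    The inverse of 9 mod 19 is 17 (since 9·17 = 153 = 8·19 + 1), so t ≡ 17·14 = 238 ≡ 10 (mod 19).
    Then x = 106 + 180·10 = 1906, valid modulo lcm(180, 19) = 3420: x ≡ 1906 (mod 3420).
  Combine with x ≡ 0 (mod 17); new modulus lcm = 58140.
    Write x = 1906 + 3420·t and substitute into x ≡ 0 (mod 17): 3420·t ≡ 0 − 1906 = -1906 (mod 17).
    Reduce coefficients mod 17: 3·t ≡ 15 (mod 17).
    The inverse of 3 mod 17 is 6 (since 3·6 = 18 = 1·17 + 1), so t ≡ 6·15 = 90 ≡ 5 (mod 17).
    Then x = 1906 + 3420·5 = 19006, valid modulo lcm(3420, 17) = 58140: x ≡ 19006 (mod 58140).
Verify against each original: 19006 mod 4 = 2, 19006 mod 5 = 1, 19006 mod 9 = 7, 19006 mod 19 = 6, 19006 mod 17 = 0.

x ≡ 19006 (mod 58140).


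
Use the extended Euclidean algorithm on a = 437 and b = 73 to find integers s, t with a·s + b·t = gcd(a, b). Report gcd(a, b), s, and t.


Euclidean algorithm on (437, 73) — divide until remainder is 0:
  437 = 5 · 73 + 72
  73 = 1 · 72 + 1
  72 = 72 · 1 + 0
gcd(437, 73) = 1.
Track Bezout coefficients alongside the remainders: start with r₀ = 437 = a·1 + b·0 (s = 1, t = 0) and r₁ = 73 = a·0 + b·1 (s = 0, t = 1); each new remainder r_{k+1} = r_{k-1} − q_k·r_k inherits s_{k+1} = s_{k-1} − q_k·s_k, t_{k+1} = t_{k-1} − q_k·t_k, so r_k = a·s_k + b·t_k at every step:
  q = 5: r = 72, s = 1 − 5·0 = 1, t = 0 − 5·1 = -5  (check: 437·1 + 73·(-5) = 72)
  q = 1: r = 1, s = 0 − 1·1 = -1, t = 1 − 1·(-5) = 6  (check: 437·(-1) + 73·6 = 1)
The row with r = 1 (the gcd) gives the Bezout coefficients s = -1, t = 6.
Result: 437 · (-1) + 73 · (6) = 1.

gcd(437, 73) = 1; s = -1, t = 6 (check: 437·(-1) + 73·6 = 1).


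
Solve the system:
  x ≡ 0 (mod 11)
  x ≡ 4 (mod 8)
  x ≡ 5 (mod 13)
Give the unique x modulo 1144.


Moduli 11, 8, 13 are pairwise coprime; by CRT there is a unique solution modulo M = 11 · 8 · 13 = 1144.
Solve pairwise, accumulating the modulus:
  Start with x ≡ 0 (mod 11).
  Combine with x ≡ 4 (mod 8): since gcd(11, 8) = 1, we get a unique residue mod 88.
    Write x = 0 + 11·t and substitute into x ≡ 4 (mod 8): 11·t ≡ 4 − 0 = 4 (mod 8).
    Reduce coefficients mod 8: 3·t ≡ 4 (mod 8).
    The inverse of 3 mod 8 is 3 (since 3·3 = 9 = 1·8 + 1), so t ≡ 3·4 = 12 ≡ 4 (mod 8).
    Then x = 0 + 11·4 = 44, valid modulo lcm(11, 8) = 88: x ≡ 44 (mod 88).
  Combine with x ≡ 5 (mod 13): since gcd(88, 13) = 1, we get a unique residue mod 1144.
    Write x = 44 + 88·t and substitute into x ≡ 5 (mod 13): 88·t ≡ 5 − 44 = -39 (mod 13).
    Reduce coefficients mod 13: 10·t ≡ 0 (mod 13).
    The inverse of 10 mod 13 is 4 (since 10·4 = 40 = 3·13 + 1), so t ≡ 4·0 = 0 ≡ 0 (mod 13).
    Then x = 44 + 88·0 = 44, valid modulo lcm(88, 13) = 1144: x ≡ 44 (mod 1144).
Verify: 44 mod 11 = 0 ✓, 44 mod 8 = 4 ✓, 44 mod 13 = 5 ✓.

x ≡ 44 (mod 1144).


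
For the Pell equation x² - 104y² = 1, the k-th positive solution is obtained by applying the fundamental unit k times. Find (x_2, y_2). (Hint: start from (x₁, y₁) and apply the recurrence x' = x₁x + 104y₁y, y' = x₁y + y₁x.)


Step 1: Find the fundamental solution (x₁, y₁) of x² - 104y² = 1.
  Expand √104 as a continued fraction. a₀ = ⌊√104⌋ = 10; iterate m_{k+1} = d_k·a_k − m_k, d_{k+1} = (104 − m_{k+1}²)/d_k, a_{k+1} = ⌊(a₀ + m_{k+1})/d_{k+1}⌋ (starting m₀ = 0, d₀ = 1), with convergents p_k = a_k·p_{k-1} + p_{k-2}, q_k = a_k·q_{k-1} + q_{k-2} (p₋₁ = 1, q₋₁ = 0):
  k = 0: a₀ = 10; p₀/q₀ = 10/1; p₀² − 104·q₀² = 100 − 104 = -4.
  k = 1: m = 10, d = 4, a = ⌊(10 + 10)/4⌋ = 5; p/q = (5·10 + 1)/(5·1 + 0) = 51/5; p² − 104·q² = 2601 − 2600 = 1.
  The first convergent with p² − 104·q² = 1 gives the fundamental solution (x₁, y₁) = (51, 5).
Step 2: Apply the recurrence (x_{n+1}, y_{n+1}) = (x₁x_n + 104y₁y_n, x₁y_n + y₁x_n) repeatedly.
  From (x_1, y_1) = (51, 5): x_2 = 51·51 + 104·5·5 = 5201; y_2 = 51·5 + 5·51 = 510.
Step 3: Verify x_2² - 104·y_2² = 27050401 - 27050400 = 1 (should be 1). ✓

(x_1, y_1) = (51, 5); (x_2, y_2) = (5201, 510).


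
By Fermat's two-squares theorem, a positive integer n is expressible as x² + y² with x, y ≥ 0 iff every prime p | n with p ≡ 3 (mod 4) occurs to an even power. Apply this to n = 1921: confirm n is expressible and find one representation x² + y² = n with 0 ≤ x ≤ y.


Step 1: Factor n = 1921 = 17 · 113.
Step 2: Check the mod-4 condition on each prime factor: 17 ≡ 1 (mod 4), exponent 1; 113 ≡ 1 (mod 4), exponent 1.
All primes ≡ 3 (mod 4) appear to even exponent (or don't appear), so by the two-squares theorem n IS expressible as a sum of two squares.
Step 3: Build a representation. Here n = 17 · 113 is a product of primes ≡ 1 (mod 4). Each prime p ≡ 1 (mod 4) is itself a sum of two squares; find a² by testing p − a² for a perfect square:
  17: 17 − 1² = 16 = 4² ⇒ 17 = 1² + 4².
  113: 113 − 1² = 112, 113 − 2² = 109, 113 − 3² = 104, 113 − 4² = 97, 113 − 5² = 88, 113 − 6² = 77, 113 − 7² = 64 = 8² ⇒ 113 = 7² + 8².
  Combine using the Brahmagupta–Fibonacci identity (a² + b²)(c² + d²) = (ac − bd)² + (ad + bc)² = (ac + bd)² + (ad − bc)²:
  17 · 113 = 1921: from (1² + 4²)(7² + 8²), take (1·7 − 4·8, 1·8 + 4·7) = (7 − 32, 8 + 28) = (-25, 36); dropping signs (only squares matter) gives (25, 36); check 25² + 36² = 625 + 1296 = 1921 ✓.
Step 4: Order so x ≤ y and verify: 25² + 36² = 625 + 1296 = 1921 = n. ✓

n = 1921 = 25² + 36² (one valid representation with x ≤ y).


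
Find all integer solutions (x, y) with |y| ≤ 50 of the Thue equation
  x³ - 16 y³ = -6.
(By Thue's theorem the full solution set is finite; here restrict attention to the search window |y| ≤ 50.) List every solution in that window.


The equation is x³ - 16y³ = -6. For fixed y, x³ = 16·y³ − 6, so a solution requires the RHS to be a perfect cube.
Strategy: iterate y from -50 to 50, compute RHS = 16·y³ − 6, and check whether it is a (positive or negative) perfect cube.
Check small values of y:
  y = 0: RHS = -6 is not a perfect cube.
  y = 1: RHS = 10 is not a perfect cube.
  y = -1: RHS = -22 is not a perfect cube.
  y = 2: RHS = 122 is not a perfect cube.
  y = -2: RHS = -134 is not a perfect cube.
  y = 3: RHS = 426 is not a perfect cube.
  y = -3: RHS = -438 is not a perfect cube.
Continuing the search up to |y| = 50 finds no solutions either.
No (x, y) in the scanned range satisfies the equation.

No integer solutions with |y| ≤ 50.


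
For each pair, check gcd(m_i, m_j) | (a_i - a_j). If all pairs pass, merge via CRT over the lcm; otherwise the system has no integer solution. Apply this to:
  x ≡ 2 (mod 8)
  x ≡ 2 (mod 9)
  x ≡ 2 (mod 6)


Moduli 8, 9, 6 are not pairwise coprime, so CRT works modulo lcm(m_i) when all pairwise compatibility conditions hold.
Pairwise compatibility: gcd(m_i, m_j) must divide a_i - a_j for every pair.
Merge one congruence at a time:
  Start: x ≡ 2 (mod 8).
  Combine with x ≡ 2 (mod 9): gcd(8, 9) = 1; 2 - 2 = 0, which IS divisible by 1, so compatible.
    Write x = 2 + 8·t and substitute into x ≡ 2 (mod 9): 8·t ≡ 2 − 2 = 0 (mod 9).
    The inverse of 8 mod 9 is 8 (since 8·8 = 64 = 7·9 + 1), so t ≡ 8·0 = 0 ≡ 0 (mod 9).
    Then x = 2 + 8·0 = 2, valid modulo lcm(8, 9) = 72: x ≡ 2 (mod 72).
  Combine with x ≡ 2 (mod 6): gcd(72, 6) = 6; 2 - 2 = 0, which IS divisible by 6, so compatible.
    Write x = 2 + 72·t and substitute into x ≡ 2 (mod 6): 72·t ≡ 2 − 2 = 0 (mod 6).
    Divide the congruence (and modulus) by g = 6: 12·t ≡ 0 (mod 1).
    Modulo 1 every t works; take t = 0.
    Then x = 2 + 72·0 = 2, valid modulo lcm(72, 6) = 72: x ≡ 2 (mod 72).
Verify: 2 mod 8 = 2, 2 mod 9 = 2, 2 mod 6 = 2.

x ≡ 2 (mod 72).


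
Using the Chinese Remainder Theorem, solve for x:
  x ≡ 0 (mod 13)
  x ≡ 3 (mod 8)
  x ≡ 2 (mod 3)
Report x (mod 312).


Moduli 13, 8, 3 are pairwise coprime; by CRT there is a unique solution modulo M = 13 · 8 · 3 = 312.
Solve pairwise, accumulating the modulus:
  Start with x ≡ 0 (mod 13).
  Combine with x ≡ 3 (mod 8): since gcd(13, 8) = 1, we get a unique residue mod 104.
    Write x = 0 + 13·t and substitute into x ≡ 3 (mod 8): 13·t ≡ 3 − 0 = 3 (mod 8).
    Reduce coefficients mod 8: 5·t ≡ 3 (mod 8).
    The inverse of 5 mod 8 is 5 (since 5·5 = 25 = 3·8 + 1), so t ≡ 5·3 = 15 ≡ 7 (mod 8).
    Then x = 0 + 13·7 = 91, valid modulo lcm(13, 8) = 104: x ≡ 91 (mod 104).
  Combine with x ≡ 2 (mod 3): since gcd(104, 3) = 1, we get a unique residue mod 312.
    Write x = 91 + 104·t and substitute into x ≡ 2 (mod 3): 104·t ≡ 2 − 91 = -89 (mod 3).
    Reduce coefficients mod 3: 2·t ≡ 1 (mod 3).
    The inverse of 2 mod 3 is 2 (since 2·2 = 4 = 1·3 + 1), so t ≡ 2·1 = 2 ≡ 2 (mod 3).
    Then x = 91 + 104·2 = 299, valid modulo lcm(104, 3) = 312: x ≡ 299 (mod 312).
Verify: 299 mod 13 = 0 ✓, 299 mod 8 = 3 ✓, 299 mod 3 = 2 ✓.

x ≡ 299 (mod 312).


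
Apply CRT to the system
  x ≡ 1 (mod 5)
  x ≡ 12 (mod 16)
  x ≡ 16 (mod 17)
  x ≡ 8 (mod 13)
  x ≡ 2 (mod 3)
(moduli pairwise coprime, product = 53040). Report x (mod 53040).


Product of moduli M = 5 · 16 · 17 · 13 · 3 = 53040.
Merge one congruence at a time:
  Start: x ≡ 1 (mod 5).
  Combine with x ≡ 12 (mod 16); new modulus lcm = 80.
    Write x = 1 + 5·t and substitute into x ≡ 12 (mod 16): 5·t ≡ 12 − 1 = 11 (mod 16).
    The inverse of 5 mod 16 is 13 (since 5·13 = 65 = 4·16 + 1), so t ≡ 13·11 = 143 ≡ 15 (mod 16).
    Then x = 1 + 5·15 = 76, valid modulo lcm(5, 16) = 80: x ≡ 76 (mod 80).
  Combine with x ≡ 16 (mod 17); new modulus lcm = 1360.
    Write x = 76 + 80·t and substitute into x ≡ 16 (mod 17): 80·t ≡ 16 − 76 = -60 (mod 17).
    Reduce coefficients mod 17: 12·t ≡ 8 (mod 17).
    The inverse of 12 mod 17 is 10 (since 12·10 = 120 = 7·17 + 1), so t ≡ 10·8 = 80 ≡ 12 (mod 17).
    Then x = 76 + 80·12 = 1036, valid modulo lcm(80, 17) = 1360: x ≡ 1036 (mod 1360).
  Combine with x ≡ 8 (mod 13); new modulus lcm = 17680.
    Write x = 1036 + 1360·t and substitute into x ≡ 8 (mod 13): 1360·t ≡ 8 − 1036 = -1028 (mod 13).
    Reduce coefficients mod 13: 8·t ≡ 12 (mod 13).
    The inverse of 8 mod 13 is 5 (since 8·5 = 40 = 3·13 + 1), so t ≡ 5·12 = 60 ≡ 8 (mod 13).
    Then x = 1036 + 1360·8 = 11916, valid modulo lcm(1360, 13) = 17680: x ≡ 11916 (mod 17680).
  Combine with x ≡ 2 (mod 3); new modulus lcm = 53040.
    Write x = 11916 + 17680·t and substitute into x ≡ 2 (mod 3): 17680·t ≡ 2 − 11916 = -11914 (mod 3).
    Reduce coefficients mod 3: 1·t ≡ 2 (mod 3).
    So t ≡ 2 (mod 3).
    Then x = 11916 + 17680·2 = 47276, valid modulo lcm(17680, 3) = 53040: x ≡ 47276 (mod 53040).
Verify against each original: 47276 mod 5 = 1, 47276 mod 16 = 12, 47276 mod 17 = 16, 47276 mod 13 = 8, 47276 mod 3 = 2.

x ≡ 47276 (mod 53040).


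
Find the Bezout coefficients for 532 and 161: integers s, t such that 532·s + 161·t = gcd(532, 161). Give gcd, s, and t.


Euclidean algorithm on (532, 161) — divide until remainder is 0:
  532 = 3 · 161 + 49
  161 = 3 · 49 + 14
  49 = 3 · 14 + 7
  14 = 2 · 7 + 0
gcd(532, 161) = 7.
Track Bezout coefficients alongside the remainders: start with r₀ = 532 = a·1 + b·0 (s = 1, t = 0) and r₁ = 161 = a·0 + b·1 (s = 0, t = 1); each new remainder r_{k+1} = r_{k-1} − q_k·r_k inherits s_{k+1} = s_{k-1} − q_k·s_k, t_{k+1} = t_{k-1} − q_k·t_k, so r_k = a·s_k + b·t_k at every step:
  q = 3: r = 49, s = 1 − 3·0 = 1, t = 0 − 3·1 = -3  (check: 532·1 + 161·(-3) = 49)
  q = 3: r = 14, s = 0 − 3·1 = -3, t = 1 − 3·(-3) = 10  (check: 532·(-3) + 161·10 = 14)
  q = 3: r = 7, s = 1 − 3·(-3) = 10, t = -3 − 3·10 = -33  (check: 532·10 + 161·(-33) = 7)
The row with r = 7 (the gcd) gives the Bezout coefficients s = 10, t = -33.
Result: 532 · (10) + 161 · (-33) = 7.

gcd(532, 161) = 7; s = 10, t = -33 (check: 532·10 + 161·(-33) = 7).


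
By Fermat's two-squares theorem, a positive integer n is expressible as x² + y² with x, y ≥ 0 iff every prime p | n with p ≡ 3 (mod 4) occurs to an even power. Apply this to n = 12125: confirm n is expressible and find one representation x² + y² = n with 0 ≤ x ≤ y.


Step 1: Factor n = 12125 = 5^3 · 97.
Step 2: Check the mod-4 condition on each prime factor: 5 ≡ 1 (mod 4), exponent 3; 97 ≡ 1 (mod 4), exponent 1.
All primes ≡ 3 (mod 4) appear to even exponent (or don't appear), so by the two-squares theorem n IS expressible as a sum of two squares.
Step 3: Build a representation. Group n = k² · m with k = 5 and m = 5 · 97 = 485 (a product of primes ≡ 1 (mod 4)); a representation of m scales to one of n via (k·x)² + (k·y)² = k²(x² + y²). Each prime p ≡ 1 (mod 4) is itself a sum of two squares; find a² by testing p − a² for a perfect square:
  5: 5 − 1² = 4 = 2² ⇒ 5 = 1² + 2².
  97: 97 − 1² = 96, 97 − 2² = 93, 97 − 3² = 88, 97 − 4² = 81 = 9² ⇒ 97 = 4² + 9².
  Combine using the Brahmagupta–Fibonacci identity (a² + b²)(c² + d²) = (ac − bd)² + (ad + bc)² = (ac + bd)² + (ad − bc)²:
  5 · 97 = 485: from (1² + 2²)(4² + 9²), take (1·4 − 2·9, 1·9 + 2·4) = (4 − 18, 9 + 8) = (-14, 17); dropping signs (only squares matter) gives (14, 17); check 14² + 17² = 196 + 289 = 485 ✓.
  Scale by k = 5: (5·14, 5·17) = (70, 85).
Step 4: Order so x ≤ y and verify: 70² + 85² = 4900 + 7225 = 12125 = n. ✓

n = 12125 = 70² + 85² (one valid representation with x ≤ y).


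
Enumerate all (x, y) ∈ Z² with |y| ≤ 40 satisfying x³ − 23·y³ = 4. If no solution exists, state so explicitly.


The equation is x³ - 23y³ = 4. For fixed y, x³ = 23·y³ + 4, so a solution requires the RHS to be a perfect cube.
Strategy: iterate y from -40 to 40, compute RHS = 23·y³ + 4, and check whether it is a (positive or negative) perfect cube.
Check small values of y:
  y = 0: RHS = 4 is not a perfect cube.
  y = 1: RHS = 27 = (3)³ ⇒ x = 3 works.
  y = -1: RHS = -19 is not a perfect cube.
  y = 2: RHS = 188 is not a perfect cube.
  y = -2: RHS = -180 is not a perfect cube.
  y = 3: RHS = 625 is not a perfect cube.
  y = -3: RHS = -617 is not a perfect cube.
Continuing the search up to |y| = 40 finds no further solutions beyond those listed.
Collected solutions: (3, 1).

Solutions (with |y| ≤ 40): (3, 1).


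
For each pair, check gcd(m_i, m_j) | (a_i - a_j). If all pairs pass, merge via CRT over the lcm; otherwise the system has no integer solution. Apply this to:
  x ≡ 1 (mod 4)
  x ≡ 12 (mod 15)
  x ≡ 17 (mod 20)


Moduli 4, 15, 20 are not pairwise coprime, so CRT works modulo lcm(m_i) when all pairwise compatibility conditions hold.
Pairwise compatibility: gcd(m_i, m_j) must divide a_i - a_j for every pair.
Merge one congruence at a time:
  Start: x ≡ 1 (mod 4).
  Combine with x ≡ 12 (mod 15): gcd(4, 15) = 1; 12 - 1 = 11, which IS divisible by 1, so compatible.
    Write x = 1 + 4·t and substitute into x ≡ 12 (mod 15): 4·t ≡ 12 − 1 = 11 (mod 15).
    The inverse of 4 mod 15 is 4 (since 4·4 = 16 = 1·15 + 1), so t ≡ 4·11 = 44 ≡ 14 (mod 15).
    Then x = 1 + 4·14 = 57, valid modulo lcm(4, 15) = 60: x ≡ 57 (mod 60).
  Combine with x ≡ 17 (mod 20): gcd(60, 20) = 20; 17 - 57 = -40, which IS divisible by 20, so compatible.
    Write x = 57 + 60·t and substitute into x ≡ 17 (mod 20): 60·t ≡ 17 − 57 = -40 (mod 20).
    Divide the congruence (and modulus) by g = 20: 3·t ≡ -2 (mod 1).
    Modulo 1 every t works; take t = 0.
    Then x = 57 + 60·0 = 57, valid modulo lcm(60, 20) = 60: x ≡ 57 (mod 60).
Verify: 57 mod 4 = 1, 57 mod 15 = 12, 57 mod 20 = 17.

x ≡ 57 (mod 60).


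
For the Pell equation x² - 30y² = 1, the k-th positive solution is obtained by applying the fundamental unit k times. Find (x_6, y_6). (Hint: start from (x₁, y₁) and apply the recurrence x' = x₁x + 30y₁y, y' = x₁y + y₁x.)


Step 1: Find the fundamental solution (x₁, y₁) of x² - 30y² = 1.
  Expand √30 as a continued fraction. a₀ = ⌊√30⌋ = 5; iterate m_{k+1} = d_k·a_k − m_k, d_{k+1} = (30 − m_{k+1}²)/d_k, a_{k+1} = ⌊(a₀ + m_{k+1})/d_{k+1}⌋ (starting m₀ = 0, d₀ = 1), with convergents p_k = a_k·p_{k-1} + p_{k-2}, q_k = a_k·q_{k-1} + q_{k-2} (p₋₁ = 1, q₋₁ = 0):
  k = 0: a₀ = 5; p₀/q₀ = 5/1; p₀² − 30·q₀² = 25 − 30 = -5.
  k = 1: m = 5, d = 5, a = ⌊(5 + 5)/5⌋ = 2; p/q = (2·5 + 1)/(2·1 + 0) = 11/2; p² − 30·q² = 121 − 120 = 1.
  The first convergent with p² − 30·q² = 1 gives the fundamental solution (x₁, y₁) = (11, 2).
Step 2: Apply the recurrence (x_{n+1}, y_{n+1}) = (x₁x_n + 30y₁y_n, x₁y_n + y₁x_n) repeatedly.
  From (x_1, y_1) = (11, 2): x_2 = 11·11 + 30·2·2 = 241; y_2 = 11·2 + 2·11 = 44.
  From (x_2, y_2) = (241, 44): x_3 = 11·241 + 30·2·44 = 5291; y_3 = 11·44 + 2·241 = 966.
  From (x_3, y_3) = (5291, 966): x_4 = 11·5291 + 30·2·966 = 116161; y_4 = 11·966 + 2·5291 = 21208.
  From (x_4, y_4) = (116161, 21208): x_5 = 11·116161 + 30·2·21208 = 2550251; y_5 = 11·21208 + 2·116161 = 465610.
  From (x_5, y_5) = (2550251, 465610): x_6 = 11·2550251 + 30·2·465610 = 55989361; y_6 = 11·465610 + 2·2550251 = 10222212.
Step 3: Verify x_6² - 30·y_6² = 3134808545188321 - 3134808545188320 = 1 (should be 1). ✓

(x_1, y_1) = (11, 2); (x_6, y_6) = (55989361, 10222212).


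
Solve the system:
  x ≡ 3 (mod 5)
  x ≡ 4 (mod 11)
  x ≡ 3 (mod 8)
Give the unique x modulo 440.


Moduli 5, 11, 8 are pairwise coprime; by CRT there is a unique solution modulo M = 5 · 11 · 8 = 440.
Solve pairwise, accumulating the modulus:
  Start with x ≡ 3 (mod 5).
  Combine with x ≡ 4 (mod 11): since gcd(5, 11) = 1, we get a unique residue mod 55.
    Write x = 3 + 5·t and substitute into x ≡ 4 (mod 11): 5·t ≡ 4 − 3 = 1 (mod 11).
    The inverse of 5 mod 11 is 9 (since 5·9 = 45 = 4·11 + 1), so t ≡ 9·1 = 9 ≡ 9 (mod 11).
    Then x = 3 + 5·9 = 48, valid modulo lcm(5, 11) = 55: x ≡ 48 (mod 55).
  Combine with x ≡ 3 (mod 8): since gcd(55, 8) = 1, we get a unique residue mod 440.
    Write x = 48 + 55·t and substitute into x ≡ 3 (mod 8): 55·t ≡ 3 − 48 = -45 (mod 8).
    Reduce coefficients mod 8: 7·t ≡ 3 (mod 8).
    The inverse of 7 mod 8 is 7 (since 7·7 = 49 = 6·8 + 1), so t ≡ 7·3 = 21 ≡ 5 (mod 8).
    Then x = 48 + 55·5 = 323, valid modulo lcm(55, 8) = 440: x ≡ 323 (mod 440).
Verify: 323 mod 5 = 3 ✓, 323 mod 11 = 4 ✓, 323 mod 8 = 3 ✓.

x ≡ 323 (mod 440).


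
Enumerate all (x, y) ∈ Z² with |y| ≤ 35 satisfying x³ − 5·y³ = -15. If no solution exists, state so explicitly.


The equation is x³ - 5y³ = -15. For fixed y, x³ = 5·y³ − 15, so a solution requires the RHS to be a perfect cube.
Strategy: iterate y from -35 to 35, compute RHS = 5·y³ − 15, and check whether it is a (positive or negative) perfect cube.
Check small values of y:
  y = 0: RHS = -15 is not a perfect cube.
  y = 1: RHS = -10 is not a perfect cube.
  y = -1: RHS = -20 is not a perfect cube.
  y = 2: RHS = 25 is not a perfect cube.
  y = -2: RHS = -55 is not a perfect cube.
  y = 3: RHS = 120 is not a perfect cube.
  y = -3: RHS = -150 is not a perfect cube.
Continuing the search up to |y| = 35 finds no solutions either.
No (x, y) in the scanned range satisfies the equation.

No integer solutions with |y| ≤ 35.


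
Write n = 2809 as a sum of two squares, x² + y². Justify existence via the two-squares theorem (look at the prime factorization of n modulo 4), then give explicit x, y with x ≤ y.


Step 1: Factor n = 2809 = 53^2.
Step 2: Check the mod-4 condition on each prime factor: 53 ≡ 1 (mod 4), exponent 2.
All primes ≡ 3 (mod 4) appear to even exponent (or don't appear), so by the two-squares theorem n IS expressible as a sum of two squares.
Step 3: Build a representation. Here n = 53 · 53 is a product of primes ≡ 1 (mod 4). Each prime p ≡ 1 (mod 4) is itself a sum of two squares; find a² by testing p − a² for a perfect square:
  53: 53 − 1² = 52, 53 − 2² = 49 = 7² ⇒ 53 = 2² + 7².
  Combine using the Brahmagupta–Fibonacci identity (a² + b²)(c² + d²) = (ac − bd)² + (ad + bc)² = (ac + bd)² + (ad − bc)²:
  53 · 53 = 2809: from (2² + 7²)(2² + 7²), take (2·2 − 7·7, 2·7 + 7·2) = (4 − 49, 14 + 14) = (-45, 28); dropping signs (only squares matter) gives (45, 28); check 45² + 28² = 2025 + 784 = 2809 ✓.
Step 4: Order so x ≤ y and verify: 28² + 45² = 784 + 2025 = 2809 = n. ✓

n = 2809 = 28² + 45² (one valid representation with x ≤ y).


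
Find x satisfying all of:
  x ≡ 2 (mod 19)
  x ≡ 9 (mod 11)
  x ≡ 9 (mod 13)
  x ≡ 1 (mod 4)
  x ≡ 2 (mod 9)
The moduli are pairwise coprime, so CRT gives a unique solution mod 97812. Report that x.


Product of moduli M = 19 · 11 · 13 · 4 · 9 = 97812.
Merge one congruence at a time:
  Start: x ≡ 2 (mod 19).
  Combine with x ≡ 9 (mod 11); new modulus lcm = 209.
    Write x = 2 + 19·t and substitute into x ≡ 9 (mod 11): 19·t ≡ 9 − 2 = 7 (mod 11).
    Reduce coefficients mod 11: 8·t ≡ 7 (mod 11).
    The inverse of 8 mod 11 is 7 (since 8·7 = 56 = 5·11 + 1), so t ≡ 7·7 = 49 ≡ 5 (mod 11).
    Then x = 2 + 19·5 = 97, valid modulo lcm(19, 11) = 209: x ≡ 97 (mod 209).
  Combine with x ≡ 9 (mod 13); new modulus lcm = 2717.
    Write x = 97 + 209·t and substitute into x ≡ 9 (mod 13): 209·t ≡ 9 − 97 = -88 (mod 13).
    Reduce coefficients mod 13: 1·t ≡ 3 (mod 13).
    So t ≡ 3 (mod 13).
    Then x = 97 + 209·3 = 724, valid modulo lcm(209, 13) = 2717: x ≡ 724 (mod 2717).
  Combine with x ≡ 1 (mod 4); new modulus lcm = 10868.
    Write x = 724 + 2717·t and substitute into x ≡ 1 (mod 4): 2717·t ≡ 1 − 724 = -723 (mod 4).
    Reduce coefficients mod 4: 1·t ≡ 1 (mod 4).
    So t ≡ 1 (mod 4).
    Then x = 724 + 2717·1 = 3441, valid modulo lcm(2717, 4) = 10868: x ≡ 3441 (mod 10868).
  Combine with x ≡ 2 (mod 9); new modulus lcm = 97812.
    Write x = 3441 + 10868·t and substitute into x ≡ 2 (mod 9): 10868·t ≡ 2 − 3441 = -3439 (mod 9).
    Reduce coefficients mod 9: 5·t ≡ 8 (mod 9).
    The inverse of 5 mod 9 is 2 (since 5·2 = 10 = 1·9 + 1), so t ≡ 2·8 = 16 ≡ 7 (mod 9).
    Then x = 3441 + 10868·7 = 79517, valid modulo lcm(10868, 9) = 97812: x ≡ 79517 (mod 97812).
Verify against each original: 79517 mod 19 = 2, 79517 mod 11 = 9, 79517 mod 13 = 9, 79517 mod 4 = 1, 79517 mod 9 = 2.

x ≡ 79517 (mod 97812).


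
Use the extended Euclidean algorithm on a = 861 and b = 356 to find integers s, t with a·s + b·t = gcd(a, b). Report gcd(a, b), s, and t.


Euclidean algorithm on (861, 356) — divide until remainder is 0:
  861 = 2 · 356 + 149
  356 = 2 · 149 + 58
  149 = 2 · 58 + 33
  58 = 1 · 33 + 25
  33 = 1 · 25 + 8
  25 = 3 · 8 + 1
  8 = 8 · 1 + 0
gcd(861, 356) = 1.
Track Bezout coefficients alongside the remainders: start with r₀ = 861 = a·1 + b·0 (s = 1, t = 0) and r₁ = 356 = a·0 + b·1 (s = 0, t = 1); each new remainder r_{k+1} = r_{k-1} − q_k·r_k inherits s_{k+1} = s_{k-1} − q_k·s_k, t_{k+1} = t_{k-1} − q_k·t_k, so r_k = a·s_k + b·t_k at every step:
  q = 2: r = 149, s = 1 − 2·0 = 1, t = 0 − 2·1 = -2  (check: 861·1 + 356·(-2) = 149)
  q = 2: r = 58, s = 0 − 2·1 = -2, t = 1 − 2·(-2) = 5  (check: 861·(-2) + 356·5 = 58)
  q = 2: r = 33, s = 1 − 2·(-2) = 5, t = -2 − 2·5 = -12  (check: 861·5 + 356·(-12) = 33)
  q = 1: r = 25, s = -2 − 1·5 = -7, t = 5 − 1·(-12) = 17  (check: 861·(-7) + 356·17 = 25)
  q = 1: r = 8, s = 5 − 1·(-7) = 12, t = -12 − 1·17 = -29  (check: 861·12 + 356·(-29) = 8)
  q = 3: r = 1, s = -7 − 3·12 = -43, t = 17 − 3·(-29) = 104  (check: 861·(-43) + 356·104 = 1)
The row with r = 1 (the gcd) gives the Bezout coefficients s = -43, t = 104.
Result: 861 · (-43) + 356 · (104) = 1.

gcd(861, 356) = 1; s = -43, t = 104 (check: 861·(-43) + 356·104 = 1).


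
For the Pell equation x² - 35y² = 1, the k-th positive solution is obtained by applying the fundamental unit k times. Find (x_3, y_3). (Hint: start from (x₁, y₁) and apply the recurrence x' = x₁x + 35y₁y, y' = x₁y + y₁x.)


Step 1: Find the fundamental solution (x₁, y₁) of x² - 35y² = 1.
  Expand √35 as a continued fraction. a₀ = ⌊√35⌋ = 5; iterate m_{k+1} = d_k·a_k − m_k, d_{k+1} = (35 − m_{k+1}²)/d_k, a_{k+1} = ⌊(a₀ + m_{k+1})/d_{k+1}⌋ (starting m₀ = 0, d₀ = 1), with convergents p_k = a_k·p_{k-1} + p_{k-2}, q_k = a_k·q_{k-1} + q_{k-2} (p₋₁ = 1, q₋₁ = 0):
  k = 0: a₀ = 5; p₀/q₀ = 5/1; p₀² − 35·q₀² = 25 − 35 = -10.
  k = 1: m = 5, d = 10, a = ⌊(5 + 5)/10⌋ = 1; p/q = (1·5 + 1)/(1·1 + 0) = 6/1; p² − 35·q² = 36 − 35 = 1.
  The first convergent with p² − 35·q² = 1 gives the fundamental solution (x₁, y₁) = (6, 1).
Step 2: Apply the recurrence (x_{n+1}, y_{n+1}) = (x₁x_n + 35y₁y_n, x₁y_n + y₁x_n) repeatedly.
  From (x_1, y_1) = (6, 1): x_2 = 6·6 + 35·1·1 = 71; y_2 = 6·1 + 1·6 = 12.
  From (x_2, y_2) = (71, 12): x_3 = 6·71 + 35·1·12 = 846; y_3 = 6·12 + 1·71 = 143.
Step 3: Verify x_3² - 35·y_3² = 715716 - 715715 = 1 (should be 1). ✓

(x_1, y_1) = (6, 1); (x_3, y_3) = (846, 143).


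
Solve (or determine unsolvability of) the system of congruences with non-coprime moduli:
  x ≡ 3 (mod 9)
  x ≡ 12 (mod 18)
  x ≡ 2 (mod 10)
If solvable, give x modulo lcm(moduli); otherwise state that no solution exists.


Moduli 9, 18, 10 are not pairwise coprime, so CRT works modulo lcm(m_i) when all pairwise compatibility conditions hold.
Pairwise compatibility: gcd(m_i, m_j) must divide a_i - a_j for every pair.
Merge one congruence at a time:
  Start: x ≡ 3 (mod 9).
  Combine with x ≡ 12 (mod 18): gcd(9, 18) = 9; 12 - 3 = 9, which IS divisible by 9, so compatible.
    Write x = 3 + 9·t and substitute into x ≡ 12 (mod 18): 9·t ≡ 12 − 3 = 9 (mod 18).
    Divide the congruence (and modulus) by g = 9: 1·t ≡ 1 (mod 2).
    So t ≡ 1 (mod 2).
    Then x = 3 + 9·1 = 12, valid modulo lcm(9, 18) = 18: x ≡ 12 (mod 18).
  Combine with x ≡ 2 (mod 10): gcd(18, 10) = 2; 2 - 12 = -10, which IS divisible by 2, so compatible.
    Write x = 12 + 18·t and substitute into x ≡ 2 (mod 10): 18·t ≡ 2 − 12 = -10 (mod 10).
    Divide the congruence (and modulus) by g = 2: 9·t ≡ -5 (mod 5).
    Reduce coefficients mod 5: 4·t ≡ 0 (mod 5).
    The inverse of 4 mod 5 is 4 (since 4·4 = 16 = 3·5 + 1), so t ≡ 4·0 = 0 ≡ 0 (mod 5).
    Then x = 12 + 18·0 = 12, valid modulo lcm(18, 10) = 90: x ≡ 12 (mod 90).
Verify: 12 mod 9 = 3, 12 mod 18 = 12, 12 mod 10 = 2.

x ≡ 12 (mod 90).


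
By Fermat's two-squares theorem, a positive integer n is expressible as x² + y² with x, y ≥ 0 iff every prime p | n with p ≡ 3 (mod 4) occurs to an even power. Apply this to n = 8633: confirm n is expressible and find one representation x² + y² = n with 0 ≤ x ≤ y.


Step 1: Factor n = 8633 = 89 · 97.
Step 2: Check the mod-4 condition on each prime factor: 89 ≡ 1 (mod 4), exponent 1; 97 ≡ 1 (mod 4), exponent 1.
All primes ≡ 3 (mod 4) appear to even exponent (or don't appear), so by the two-squares theorem n IS expressible as a sum of two squares.
Step 3: Build a representation. Here n = 89 · 97 is a product of primes ≡ 1 (mod 4). Each prime p ≡ 1 (mod 4) is itself a sum of two squares; find a² by testing p − a² for a perfect square:
  89: 89 − 1² = 88, 89 − 2² = 85, 89 − 3² = 80, 89 − 4² = 73, 89 − 5² = 64 = 8² ⇒ 89 = 5² + 8².
  97: 97 − 1² = 96, 97 − 2² = 93, 97 − 3² = 88, 97 − 4² = 81 = 9² ⇒ 97 = 4² + 9².
  Combine using the Brahmagupta–Fibonacci identity (a² + b²)(c² + d²) = (ac − bd)² + (ad + bc)² = (ac + bd)² + (ad − bc)²:
  89 · 97 = 8633: from (5² + 8²)(4² + 9²), take (5·4 − 8·9, 5·9 + 8·4) = (20 − 72, 45 + 32) = (-52, 77); dropping signs (only squares matter) gives (52, 77); check 52² + 77² = 2704 + 5929 = 8633 ✓.
Step 4: Order so x ≤ y and verify: 52² + 77² = 2704 + 5929 = 8633 = n. ✓

n = 8633 = 52² + 77² (one valid representation with x ≤ y).


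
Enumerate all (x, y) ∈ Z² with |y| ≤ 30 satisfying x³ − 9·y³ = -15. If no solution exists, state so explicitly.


The equation is x³ - 9y³ = -15. For fixed y, x³ = 9·y³ − 15, so a solution requires the RHS to be a perfect cube.
Strategy: iterate y from -30 to 30, compute RHS = 9·y³ − 15, and check whether it is a (positive or negative) perfect cube.
Check small values of y:
  y = 0: RHS = -15 is not a perfect cube.
  y = 1: RHS = -6 is not a perfect cube.
  y = -1: RHS = -24 is not a perfect cube.
  y = 2: RHS = 57 is not a perfect cube.
  y = -2: RHS = -87 is not a perfect cube.
  y = 3: RHS = 228 is not a perfect cube.
  y = -3: RHS = -258 is not a perfect cube.
Continuing the search up to |y| = 30 finds no solutions either.
No (x, y) in the scanned range satisfies the equation.

No integer solutions with |y| ≤ 30.


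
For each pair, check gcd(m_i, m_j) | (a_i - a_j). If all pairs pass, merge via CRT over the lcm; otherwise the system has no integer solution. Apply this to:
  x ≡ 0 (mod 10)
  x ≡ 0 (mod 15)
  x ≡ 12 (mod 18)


Moduli 10, 15, 18 are not pairwise coprime, so CRT works modulo lcm(m_i) when all pairwise compatibility conditions hold.
Pairwise compatibility: gcd(m_i, m_j) must divide a_i - a_j for every pair.
Merge one congruence at a time:
  Start: x ≡ 0 (mod 10).
  Combine with x ≡ 0 (mod 15): gcd(10, 15) = 5; 0 - 0 = 0, which IS divisible by 5, so compatible.
    Write x = 0 + 10·t and substitute into x ≡ 0 (mod 15): 10·t ≡ 0 − 0 = 0 (mod 15).
    Divide the congruence (and modulus) by g = 5: 2·t ≡ 0 (mod 3).
    The inverse of 2 mod 3 is 2 (since 2·2 = 4 = 1·3 + 1), so t ≡ 2·0 = 0 ≡ 0 (mod 3).
    Then x = 0 + 10·0 = 0, valid modulo lcm(10, 15) = 30: x ≡ 0 (mod 30).
  Combine with x ≡ 12 (mod 18): gcd(30, 18) = 6; 12 - 0 = 12, which IS divisible by 6, so compatible.
    Write x = 0 + 30·t and substitute into x ≡ 12 (mod 18): 30·t ≡ 12 − 0 = 12 (mod 18).
    Divide the congruence (and modulus) by g = 6: 5·t ≡ 2 (mod 3).
    Reduce coefficients mod 3: 2·t ≡ 2 (mod 3).
    The inverse of 2 mod 3 is 2 (since 2·2 = 4 = 1·3 + 1), so t ≡ 2·2 = 4 ≡ 1 (mod 3).
    Then x = 0 + 30·1 = 30, valid modulo lcm(30, 18) = 90: x ≡ 30 (mod 90).
Verify: 30 mod 10 = 0, 30 mod 15 = 0, 30 mod 18 = 12.

x ≡ 30 (mod 90).


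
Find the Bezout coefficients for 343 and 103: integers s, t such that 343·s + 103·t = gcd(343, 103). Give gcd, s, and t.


Euclidean algorithm on (343, 103) — divide until remainder is 0:
  343 = 3 · 103 + 34
  103 = 3 · 34 + 1
  34 = 34 · 1 + 0
gcd(343, 103) = 1.
Track Bezout coefficients alongside the remainders: start with r₀ = 343 = a·1 + b·0 (s = 1, t = 0) and r₁ = 103 = a·0 + b·1 (s = 0, t = 1); each new remainder r_{k+1} = r_{k-1} − q_k·r_k inherits s_{k+1} = s_{k-1} − q_k·s_k, t_{k+1} = t_{k-1} − q_k·t_k, so r_k = a·s_k + b·t_k at every step:
  q = 3: r = 34, s = 1 − 3·0 = 1, t = 0 − 3·1 = -3  (check: 343·1 + 103·(-3) = 34)
  q = 3: r = 1, s = 0 − 3·1 = -3, t = 1 − 3·(-3) = 10  (check: 343·(-3) + 103·10 = 1)
The row with r = 1 (the gcd) gives the Bezout coefficients s = -3, t = 10.
Result: 343 · (-3) + 103 · (10) = 1.

gcd(343, 103) = 1; s = -3, t = 10 (check: 343·(-3) + 103·10 = 1).


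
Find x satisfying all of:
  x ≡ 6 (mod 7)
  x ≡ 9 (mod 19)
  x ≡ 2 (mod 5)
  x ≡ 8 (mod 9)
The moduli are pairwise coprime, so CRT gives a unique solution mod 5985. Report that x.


Product of moduli M = 7 · 19 · 5 · 9 = 5985.
Merge one congruence at a time:
  Start: x ≡ 6 (mod 7).
  Combine with x ≡ 9 (mod 19); new modulus lcm = 133.
    Write x = 6 + 7·t and substitute into x ≡ 9 (mod 19): 7·t ≡ 9 − 6 = 3 (mod 19).
    The inverse of 7 mod 19 is 11 (since 7·11 = 77 = 4·19 + 1), so t ≡ 11·3 = 33 ≡ 14 (mod 19).
    Then x = 6 + 7·14 = 104, valid modulo lcm(7, 19) = 133: x ≡ 104 (mod 133).
  Combine with x ≡ 2 (mod 5); new modulus lcm = 665.
    Write x = 104 + 133·t and substitute into x ≡ 2 (mod 5): 133·t ≡ 2 − 104 = -102 (mod 5).
    Reduce coefficients mod 5: 3·t ≡ 3 (mod 5).
    The inverse of 3 mod 5 is 2 (since 3·2 = 6 = 1·5 + 1), so t ≡ 2·3 = 6 ≡ 1 (mod 5).
    Then x = 104 + 133·1 = 237, valid modulo lcm(133, 5) = 665: x ≡ 237 (mod 665).
  Combine with x ≡ 8 (mod 9); new modulus lcm = 5985.
    Write x = 237 + 665·t and substitute into x ≡ 8 (mod 9): 665·t ≡ 8 − 237 = -229 (mod 9).
    Reduce coefficients mod 9: 8·t ≡ 5 (mod 9).
    The inverse of 8 mod 9 is 8 (since 8·8 = 64 = 7·9 + 1), so t ≡ 8·5 = 40 ≡ 4 (mod 9).
    Then x = 237 + 665·4 = 2897, valid modulo lcm(665, 9) = 5985: x ≡ 2897 (mod 5985).
Verify against each original: 2897 mod 7 = 6, 2897 mod 19 = 9, 2897 mod 5 = 2, 2897 mod 9 = 8.

x ≡ 2897 (mod 5985).


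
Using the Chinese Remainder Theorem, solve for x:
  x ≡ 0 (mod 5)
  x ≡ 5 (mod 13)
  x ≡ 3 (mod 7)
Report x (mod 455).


Moduli 5, 13, 7 are pairwise coprime; by CRT there is a unique solution modulo M = 5 · 13 · 7 = 455.
Solve pairwise, accumulating the modulus:
  Start with x ≡ 0 (mod 5).
  Combine with x ≡ 5 (mod 13): since gcd(5, 13) = 1, we get a unique residue mod 65.
    Write x = 0 + 5·t and substitute into x ≡ 5 (mod 13): 5·t ≡ 5 − 0 = 5 (mod 13).
    The inverse of 5 mod 13 is 8 (since 5·8 = 40 = 3·13 + 1), so t ≡ 8·5 = 40 ≡ 1 (mod 13).
    Then x = 0 + 5·1 = 5, valid modulo lcm(5, 13) = 65: x ≡ 5 (mod 65).
  Combine with x ≡ 3 (mod 7): since gcd(65, 7) = 1, we get a unique residue mod 455.
    Write x = 5 + 65·t and substitute into x ≡ 3 (mod 7): 65·t ≡ 3 − 5 = -2 (mod 7).
    Reduce coefficients mod 7: 2·t ≡ 5 (mod 7).
    The inverse of 2 mod 7 is 4 (since 2·4 = 8 = 1·7 + 1), so t ≡ 4·5 = 20 ≡ 6 (mod 7).
    Then x = 5 + 65·6 = 395, valid modulo lcm(65, 7) = 455: x ≡ 395 (mod 455).
Verify: 395 mod 5 = 0 ✓, 395 mod 13 = 5 ✓, 395 mod 7 = 3 ✓.

x ≡ 395 (mod 455).


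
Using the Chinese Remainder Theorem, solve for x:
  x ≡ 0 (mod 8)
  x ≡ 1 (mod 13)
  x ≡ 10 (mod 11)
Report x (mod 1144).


Moduli 8, 13, 11 are pairwise coprime; by CRT there is a unique solution modulo M = 8 · 13 · 11 = 1144.
Solve pairwise, accumulating the modulus:
  Start with x ≡ 0 (mod 8).
  Combine with x ≡ 1 (mod 13): since gcd(8, 13) = 1, we get a unique residue mod 104.
    Write x = 0 + 8·t and substitute into x ≡ 1 (mod 13): 8·t ≡ 1 − 0 = 1 (mod 13).
    The inverse of 8 mod 13 is 5 (since 8·5 = 40 = 3·13 + 1), so t ≡ 5·1 = 5 ≡ 5 (mod 13).
    Then x = 0 + 8·5 = 40, valid modulo lcm(8, 13) = 104: x ≡ 40 (mod 104).
  Combine with x ≡ 10 (mod 11): since gcd(104, 11) = 1, we get a unique residue mod 1144.
    Write x = 40 + 104·t and substitute into x ≡ 10 (mod 11): 104·t ≡ 10 − 40 = -30 (mod 11).
    Reduce coefficients mod 11: 5·t ≡ 3 (mod 11).
    The inverse of 5 mod 11 is 9 (since 5·9 = 45 = 4·11 + 1), so t ≡ 9·3 = 27 ≡ 5 (mod 11).
    Then x = 40 + 104·5 = 560, valid modulo lcm(104, 11) = 1144: x ≡ 560 (mod 1144).
Verify: 560 mod 8 = 0 ✓, 560 mod 13 = 1 ✓, 560 mod 11 = 10 ✓.

x ≡ 560 (mod 1144).


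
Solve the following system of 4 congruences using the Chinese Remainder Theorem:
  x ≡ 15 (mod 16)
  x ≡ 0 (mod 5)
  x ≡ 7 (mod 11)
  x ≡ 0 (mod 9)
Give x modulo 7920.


Product of moduli M = 16 · 5 · 11 · 9 = 7920.
Merge one congruence at a time:
  Start: x ≡ 15 (mod 16).
  Combine with x ≡ 0 (mod 5); new modulus lcm = 80.
    Write x = 15 + 16·t and substitute into x ≡ 0 (mod 5): 16·t ≡ 0 − 15 = -15 (mod 5).
    Reduce coefficients mod 5: 1·t ≡ 0 (mod 5).
    So t ≡ 0 (mod 5).
    Then x = 15 + 16·0 = 15, valid modulo lcm(16, 5) = 80: x ≡ 15 (mod 80).
  Combine with x ≡ 7 (mod 11); new modulus lcm = 880.
    Write x = 15 + 80·t and substitute into x ≡ 7 (mod 11): 80·t ≡ 7 − 15 = -8 (mod 11).
    Reduce coefficients mod 11: 3·t ≡ 3 (mod 11).
    The inverse of 3 mod 11 is 4 (since 3·4 = 12 = 1·11 + 1), so t ≡ 4·3 = 12 ≡ 1 (mod 11).
    Then x = 15 + 80·1 = 95, valid modulo lcm(80, 11) = 880: x ≡ 95 (mod 880).
  Combine with x ≡ 0 (mod 9); new modulus lcm = 7920.
    Write x = 95 + 880·t and substitute into x ≡ 0 (mod 9): 880·t ≡ 0 − 95 = -95 (mod 9).
    Reduce coefficients mod 9: 7·t ≡ 4 (mod 9).
    The inverse of 7 mod 9 is 4 (since 7·4 = 28 = 3·9 + 1), so t ≡ 4·4 = 16 ≡ 7 (mod 9).
    Then x = 95 + 880·7 = 6255, valid modulo lcm(880, 9) = 7920: x ≡ 6255 (mod 7920).
Verify against each original: 6255 mod 16 = 15, 6255 mod 5 = 0, 6255 mod 11 = 7, 6255 mod 9 = 0.

x ≡ 6255 (mod 7920).


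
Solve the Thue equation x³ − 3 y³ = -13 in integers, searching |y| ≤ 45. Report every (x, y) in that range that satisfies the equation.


The equation is x³ - 3y³ = -13. For fixed y, x³ = 3·y³ − 13, so a solution requires the RHS to be a perfect cube.
Strategy: iterate y from -45 to 45, compute RHS = 3·y³ − 13, and check whether it is a (positive or negative) perfect cube.
Check small values of y:
  y = 0: RHS = -13 is not a perfect cube.
  y = 1: RHS = -10 is not a perfect cube.
  y = -1: RHS = -16 is not a perfect cube.
  y = 2: RHS = 11 is not a perfect cube.
  y = -2: RHS = -37 is not a perfect cube.
  y = 3: RHS = 68 is not a perfect cube.
  y = -3: RHS = -94 is not a perfect cube.
Continuing the search up to |y| = 45 finds no solutions either.
No (x, y) in the scanned range satisfies the equation.

No integer solutions with |y| ≤ 45.


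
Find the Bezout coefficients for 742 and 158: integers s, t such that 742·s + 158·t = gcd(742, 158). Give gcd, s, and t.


Euclidean algorithm on (742, 158) — divide until remainder is 0:
  742 = 4 · 158 + 110
  158 = 1 · 110 + 48
  110 = 2 · 48 + 14
  48 = 3 · 14 + 6
  14 = 2 · 6 + 2
  6 = 3 · 2 + 0
gcd(742, 158) = 2.
Track Bezout coefficients alongside the remainders: start with r₀ = 742 = a·1 + b·0 (s = 1, t = 0) and r₁ = 158 = a·0 + b·1 (s = 0, t = 1); each new remainder r_{k+1} = r_{k-1} − q_k·r_k inherits s_{k+1} = s_{k-1} − q_k·s_k, t_{k+1} = t_{k-1} − q_k·t_k, so r_k = a·s_k + b·t_k at every step:
  q = 4: r = 110, s = 1 − 4·0 = 1, t = 0 − 4·1 = -4  (check: 742·1 + 158·(-4) = 110)
  q = 1: r = 48, s = 0 − 1·1 = -1, t = 1 − 1·(-4) = 5  (check: 742·(-1) + 158·5 = 48)
  q = 2: r = 14, s = 1 − 2·(-1) = 3, t = -4 − 2·5 = -14  (check: 742·3 + 158·(-14) = 14)
  q = 3: r = 6, s = -1 − 3·3 = -10, t = 5 − 3·(-14) = 47  (check: 742·(-10) + 158·47 = 6)
  q = 2: r = 2, s = 3 − 2·(-10) = 23, t = -14 − 2·47 = -108  (check: 742·23 + 158·(-108) = 2)
The row with r = 2 (the gcd) gives the Bezout coefficients s = 23, t = -108.
Result: 742 · (23) + 158 · (-108) = 2.

gcd(742, 158) = 2; s = 23, t = -108 (check: 742·23 + 158·(-108) = 2).
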